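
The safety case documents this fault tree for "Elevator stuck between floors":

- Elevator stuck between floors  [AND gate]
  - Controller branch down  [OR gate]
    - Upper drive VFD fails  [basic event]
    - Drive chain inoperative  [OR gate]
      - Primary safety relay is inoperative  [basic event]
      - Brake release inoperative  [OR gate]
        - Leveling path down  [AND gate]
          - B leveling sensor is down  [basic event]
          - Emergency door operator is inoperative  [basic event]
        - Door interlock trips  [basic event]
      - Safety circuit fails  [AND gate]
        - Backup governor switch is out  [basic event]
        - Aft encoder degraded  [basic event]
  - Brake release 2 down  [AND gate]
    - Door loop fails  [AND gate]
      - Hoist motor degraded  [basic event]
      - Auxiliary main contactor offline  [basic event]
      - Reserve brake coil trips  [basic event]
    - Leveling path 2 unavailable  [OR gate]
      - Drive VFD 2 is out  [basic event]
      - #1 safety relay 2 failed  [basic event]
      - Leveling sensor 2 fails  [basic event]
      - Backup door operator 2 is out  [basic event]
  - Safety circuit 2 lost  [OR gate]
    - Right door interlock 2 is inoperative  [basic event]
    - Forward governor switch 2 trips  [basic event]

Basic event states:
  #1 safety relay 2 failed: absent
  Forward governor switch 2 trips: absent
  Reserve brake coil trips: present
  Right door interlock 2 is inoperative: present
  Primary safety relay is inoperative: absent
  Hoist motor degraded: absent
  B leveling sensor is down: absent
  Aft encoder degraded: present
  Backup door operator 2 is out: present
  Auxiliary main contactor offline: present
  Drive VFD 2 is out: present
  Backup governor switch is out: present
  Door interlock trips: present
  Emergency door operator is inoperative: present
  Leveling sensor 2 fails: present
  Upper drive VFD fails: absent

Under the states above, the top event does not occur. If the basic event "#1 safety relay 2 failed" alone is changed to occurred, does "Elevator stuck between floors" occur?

No

Counterfactual: set "#1 safety relay 2 failed" to occurred.
Leveling path down [AND]: B leveling sensor is down=not, Emergency door operator is inoperative=occurs → not all inputs occur → does not occur.
Brake release inoperative [OR]: Leveling path down=not, Door interlock trips=occurs → at least one input occurs → occurs.
Safety circuit fails [AND]: Backup governor switch is out=occurs, Aft encoder degraded=occurs → all inputs occur → occurs.
Drive chain inoperative [OR]: Primary safety relay is inoperative=not, Brake release inoperative=occurs, Safety circuit fails=occurs → at least one input occurs → occurs.
Controller branch down [OR]: Upper drive VFD fails=not, Drive chain inoperative=occurs → at least one input occurs → occurs.
Door loop fails [AND]: Hoist motor degraded=not, Auxiliary main contactor offline=occurs, Reserve brake coil trips=occurs → not all inputs occur → does not occur.
Leveling path 2 unavailable [OR]: Drive VFD 2 is out=occurs, #1 safety relay 2 failed=occurs, Leveling sensor 2 fails=occurs, Backup door operator 2 is out=occurs → at least one input occurs → occurs.
Brake release 2 down [AND]: Door loop fails=not, Leveling path 2 unavailable=occurs → not all inputs occur → does not occur.
Safety circuit 2 lost [OR]: Right door interlock 2 is inoperative=occurs, Forward governor switch 2 trips=not → at least one input occurs → occurs.
Elevator stuck between floors [AND]: Controller branch down=occurs, Brake release 2 down=not, Safety circuit 2 lost=occurs → not all inputs occur → does not occur.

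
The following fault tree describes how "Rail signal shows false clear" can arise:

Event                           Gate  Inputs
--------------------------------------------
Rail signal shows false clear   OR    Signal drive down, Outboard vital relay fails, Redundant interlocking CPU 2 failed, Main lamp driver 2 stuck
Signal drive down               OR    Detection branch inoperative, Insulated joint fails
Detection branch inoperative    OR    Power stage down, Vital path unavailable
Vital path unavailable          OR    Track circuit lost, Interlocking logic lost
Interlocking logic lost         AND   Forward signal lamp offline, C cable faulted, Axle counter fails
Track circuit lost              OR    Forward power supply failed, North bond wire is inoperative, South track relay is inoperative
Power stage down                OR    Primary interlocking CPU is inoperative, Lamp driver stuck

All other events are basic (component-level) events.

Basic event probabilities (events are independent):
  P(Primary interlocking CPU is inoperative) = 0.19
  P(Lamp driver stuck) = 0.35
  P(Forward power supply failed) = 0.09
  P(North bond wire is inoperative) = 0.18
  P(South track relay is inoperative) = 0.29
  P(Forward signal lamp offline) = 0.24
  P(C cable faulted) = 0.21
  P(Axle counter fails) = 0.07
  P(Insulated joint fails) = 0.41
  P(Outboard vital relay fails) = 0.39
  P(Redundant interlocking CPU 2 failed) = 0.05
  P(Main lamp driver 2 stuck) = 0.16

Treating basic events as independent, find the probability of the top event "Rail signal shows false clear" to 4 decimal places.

0.9202

P(Power stage down) [OR] = 1 − (1−0.19) × (1−0.35) = 0.473500
P(Track circuit lost) [OR] = 1 − (1−0.09) × (1−0.18) × (1−0.29) = 0.470198
P(Interlocking logic lost) [AND] = 0.24 × 0.21 × 0.07 = 0.003528
P(Vital path unavailable) [OR] = 1 − (1−0.470198) × (1−0.003528) = 0.472067
P(Detection branch inoperative) [OR] = 1 − (1−0.473500) × (1−0.472067) = 0.722043
P(Signal drive down) [OR] = 1 − (1−0.722043) × (1−0.41) = 0.836005
P(Rail signal shows false clear) [OR] = 1 − (1−0.836005) × (1−0.39) × (1−0.05) × (1−0.16) = 0.920171
Rounded to 4 decimal places: P(Rail signal shows false clear) ≈ 0.9202.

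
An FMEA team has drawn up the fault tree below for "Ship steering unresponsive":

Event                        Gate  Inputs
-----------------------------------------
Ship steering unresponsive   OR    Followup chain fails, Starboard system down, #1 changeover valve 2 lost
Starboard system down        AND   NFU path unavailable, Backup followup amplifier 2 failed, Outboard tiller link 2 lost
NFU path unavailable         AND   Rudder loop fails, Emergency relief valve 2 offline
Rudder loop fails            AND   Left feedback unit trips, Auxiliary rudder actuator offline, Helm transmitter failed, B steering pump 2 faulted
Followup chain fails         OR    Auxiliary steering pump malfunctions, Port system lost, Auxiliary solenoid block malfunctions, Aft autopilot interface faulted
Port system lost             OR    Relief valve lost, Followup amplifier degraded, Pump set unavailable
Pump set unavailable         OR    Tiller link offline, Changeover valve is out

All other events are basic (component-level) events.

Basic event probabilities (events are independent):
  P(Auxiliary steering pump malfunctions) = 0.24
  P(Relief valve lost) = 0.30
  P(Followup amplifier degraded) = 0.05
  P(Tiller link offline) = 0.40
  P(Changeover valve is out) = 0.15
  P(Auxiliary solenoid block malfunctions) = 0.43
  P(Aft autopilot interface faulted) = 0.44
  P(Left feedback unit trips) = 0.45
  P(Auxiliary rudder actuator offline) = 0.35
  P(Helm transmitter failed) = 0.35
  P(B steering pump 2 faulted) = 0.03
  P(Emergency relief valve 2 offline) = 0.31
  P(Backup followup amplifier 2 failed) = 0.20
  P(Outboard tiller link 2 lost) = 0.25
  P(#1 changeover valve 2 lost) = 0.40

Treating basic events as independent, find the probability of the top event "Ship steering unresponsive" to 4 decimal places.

P(Pump set unavailable) [OR] = 1 − (1−0.40) × (1−0.15) = 0.490000
P(Port system lost) [OR] = 1 − (1−0.30) × (1−0.05) × (1−0.490000) = 0.660850
P(Followup chain fails) [OR] = 1 − (1−0.24) × (1−0.660850) × (1−0.43) × (1−0.44) = 0.917725
P(Rudder loop fails) [AND] = 0.45 × 0.35 × 0.35 × 0.03 = 0.001654
P(NFU path unavailable) [AND] = 0.001654 × 0.31 = 0.000513
P(Starboard system down) [AND] = 0.000513 × 0.20 × 0.25 = 0.000026
P(Ship steering unresponsive) [OR] = 1 − (1−0.917725) × (1−0.000026) × (1−0.40) = 0.950636
Rounded to 4 decimal places: P(Ship steering unresponsive) ≈ 0.9506.

0.9506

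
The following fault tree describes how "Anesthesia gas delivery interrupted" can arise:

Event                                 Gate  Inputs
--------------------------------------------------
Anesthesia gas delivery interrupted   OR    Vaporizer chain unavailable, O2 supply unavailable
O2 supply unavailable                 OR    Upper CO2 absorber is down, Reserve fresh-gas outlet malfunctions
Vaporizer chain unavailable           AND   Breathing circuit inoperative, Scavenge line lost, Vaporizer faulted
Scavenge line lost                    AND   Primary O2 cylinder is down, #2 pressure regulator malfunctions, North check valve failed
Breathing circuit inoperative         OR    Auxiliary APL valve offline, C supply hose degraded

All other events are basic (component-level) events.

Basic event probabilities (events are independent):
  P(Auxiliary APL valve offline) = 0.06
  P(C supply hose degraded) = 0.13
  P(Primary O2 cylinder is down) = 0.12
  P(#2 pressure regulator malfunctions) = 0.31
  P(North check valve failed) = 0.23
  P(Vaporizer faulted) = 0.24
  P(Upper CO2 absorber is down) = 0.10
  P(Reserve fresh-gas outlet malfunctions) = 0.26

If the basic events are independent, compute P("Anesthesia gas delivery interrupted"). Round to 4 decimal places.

P(Breathing circuit inoperative) [OR] = 1 − (1−0.06) × (1−0.13) = 0.182200
P(Scavenge line lost) [AND] = 0.12 × 0.31 × 0.23 = 0.008556
P(Vaporizer chain unavailable) [AND] = 0.182200 × 0.008556 × 0.24 = 0.000374
P(O2 supply unavailable) [OR] = 1 − (1−0.10) × (1−0.26) = 0.334000
P(Anesthesia gas delivery interrupted) [OR] = 1 − (1−0.000374) × (1−0.334000) = 0.334249
Rounded to 4 decimal places: P(Anesthesia gas delivery interrupted) ≈ 0.3342.

0.3342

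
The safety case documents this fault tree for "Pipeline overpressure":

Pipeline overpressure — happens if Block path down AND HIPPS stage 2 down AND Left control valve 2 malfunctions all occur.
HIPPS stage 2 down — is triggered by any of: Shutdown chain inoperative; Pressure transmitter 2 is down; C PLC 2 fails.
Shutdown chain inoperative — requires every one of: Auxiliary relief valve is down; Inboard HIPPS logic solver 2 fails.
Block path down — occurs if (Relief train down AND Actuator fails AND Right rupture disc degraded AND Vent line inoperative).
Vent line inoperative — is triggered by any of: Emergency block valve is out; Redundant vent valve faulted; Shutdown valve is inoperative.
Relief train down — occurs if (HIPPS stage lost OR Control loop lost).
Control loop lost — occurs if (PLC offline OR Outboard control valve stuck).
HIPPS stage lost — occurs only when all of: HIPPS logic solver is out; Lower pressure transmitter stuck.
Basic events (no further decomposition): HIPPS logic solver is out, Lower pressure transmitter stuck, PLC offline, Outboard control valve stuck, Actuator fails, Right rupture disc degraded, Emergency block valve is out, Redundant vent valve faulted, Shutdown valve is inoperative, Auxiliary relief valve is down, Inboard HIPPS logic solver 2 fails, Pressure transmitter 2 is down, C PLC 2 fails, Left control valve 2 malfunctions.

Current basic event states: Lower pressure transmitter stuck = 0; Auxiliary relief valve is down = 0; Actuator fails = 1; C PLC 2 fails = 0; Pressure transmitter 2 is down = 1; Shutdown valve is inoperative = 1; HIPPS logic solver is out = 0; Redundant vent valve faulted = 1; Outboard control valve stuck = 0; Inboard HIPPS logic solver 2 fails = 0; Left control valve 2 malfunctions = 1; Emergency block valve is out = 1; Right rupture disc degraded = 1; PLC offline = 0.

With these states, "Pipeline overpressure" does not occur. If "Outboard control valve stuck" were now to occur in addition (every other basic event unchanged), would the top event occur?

Yes

Counterfactual: set "Outboard control valve stuck" to occurred.
HIPPS stage lost [AND]: HIPPS logic solver is out=not, Lower pressure transmitter stuck=not → not all inputs occur → does not occur.
Control loop lost [OR]: PLC offline=not, Outboard control valve stuck=occurs → at least one input occurs → occurs.
Relief train down [OR]: HIPPS stage lost=not, Control loop lost=occurs → at least one input occurs → occurs.
Vent line inoperative [OR]: Emergency block valve is out=occurs, Redundant vent valve faulted=occurs, Shutdown valve is inoperative=occurs → at least one input occurs → occurs.
Block path down [AND]: Relief train down=occurs, Actuator fails=occurs, Right rupture disc degraded=occurs, Vent line inoperative=occurs → all inputs occur → occurs.
Shutdown chain inoperative [AND]: Auxiliary relief valve is down=not, Inboard HIPPS logic solver 2 fails=not → not all inputs occur → does not occur.
HIPPS stage 2 down [OR]: Shutdown chain inoperative=not, Pressure transmitter 2 is down=occurs, C PLC 2 fails=not → at least one input occurs → occurs.
Pipeline overpressure [AND]: Block path down=occurs, HIPPS stage 2 down=occurs, Left control valve 2 malfunctions=occurs → all inputs occur → occurs.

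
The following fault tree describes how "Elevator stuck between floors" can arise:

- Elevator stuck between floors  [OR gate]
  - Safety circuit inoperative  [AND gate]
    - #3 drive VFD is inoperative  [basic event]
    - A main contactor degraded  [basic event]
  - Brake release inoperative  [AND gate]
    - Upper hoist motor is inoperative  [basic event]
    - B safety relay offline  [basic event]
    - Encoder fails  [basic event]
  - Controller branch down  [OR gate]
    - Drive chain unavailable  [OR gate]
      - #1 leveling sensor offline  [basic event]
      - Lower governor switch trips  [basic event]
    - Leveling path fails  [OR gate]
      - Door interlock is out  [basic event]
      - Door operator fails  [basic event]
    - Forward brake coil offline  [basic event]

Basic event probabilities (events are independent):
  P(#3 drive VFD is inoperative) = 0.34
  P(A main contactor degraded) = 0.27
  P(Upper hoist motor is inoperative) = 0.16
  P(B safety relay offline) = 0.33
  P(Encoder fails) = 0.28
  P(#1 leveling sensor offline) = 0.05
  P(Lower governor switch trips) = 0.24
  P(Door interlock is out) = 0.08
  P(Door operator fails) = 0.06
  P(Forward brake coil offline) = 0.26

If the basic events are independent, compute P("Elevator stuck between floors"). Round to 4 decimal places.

P(Safety circuit inoperative) [AND] = 0.34 × 0.27 = 0.091800
P(Brake release inoperative) [AND] = 0.16 × 0.33 × 0.28 = 0.014784
P(Drive chain unavailable) [OR] = 1 − (1−0.05) × (1−0.24) = 0.278000
P(Leveling path fails) [OR] = 1 − (1−0.08) × (1−0.06) = 0.135200
P(Controller branch down) [OR] = 1 − (1−0.278000) × (1−0.135200) × (1−0.26) = 0.537955
P(Elevator stuck between floors) [OR] = 1 − (1−0.091800) × (1−0.014784) × (1−0.537955) = 0.586575
Rounded to 4 decimal places: P(Elevator stuck between floors) ≈ 0.5866.

0.5866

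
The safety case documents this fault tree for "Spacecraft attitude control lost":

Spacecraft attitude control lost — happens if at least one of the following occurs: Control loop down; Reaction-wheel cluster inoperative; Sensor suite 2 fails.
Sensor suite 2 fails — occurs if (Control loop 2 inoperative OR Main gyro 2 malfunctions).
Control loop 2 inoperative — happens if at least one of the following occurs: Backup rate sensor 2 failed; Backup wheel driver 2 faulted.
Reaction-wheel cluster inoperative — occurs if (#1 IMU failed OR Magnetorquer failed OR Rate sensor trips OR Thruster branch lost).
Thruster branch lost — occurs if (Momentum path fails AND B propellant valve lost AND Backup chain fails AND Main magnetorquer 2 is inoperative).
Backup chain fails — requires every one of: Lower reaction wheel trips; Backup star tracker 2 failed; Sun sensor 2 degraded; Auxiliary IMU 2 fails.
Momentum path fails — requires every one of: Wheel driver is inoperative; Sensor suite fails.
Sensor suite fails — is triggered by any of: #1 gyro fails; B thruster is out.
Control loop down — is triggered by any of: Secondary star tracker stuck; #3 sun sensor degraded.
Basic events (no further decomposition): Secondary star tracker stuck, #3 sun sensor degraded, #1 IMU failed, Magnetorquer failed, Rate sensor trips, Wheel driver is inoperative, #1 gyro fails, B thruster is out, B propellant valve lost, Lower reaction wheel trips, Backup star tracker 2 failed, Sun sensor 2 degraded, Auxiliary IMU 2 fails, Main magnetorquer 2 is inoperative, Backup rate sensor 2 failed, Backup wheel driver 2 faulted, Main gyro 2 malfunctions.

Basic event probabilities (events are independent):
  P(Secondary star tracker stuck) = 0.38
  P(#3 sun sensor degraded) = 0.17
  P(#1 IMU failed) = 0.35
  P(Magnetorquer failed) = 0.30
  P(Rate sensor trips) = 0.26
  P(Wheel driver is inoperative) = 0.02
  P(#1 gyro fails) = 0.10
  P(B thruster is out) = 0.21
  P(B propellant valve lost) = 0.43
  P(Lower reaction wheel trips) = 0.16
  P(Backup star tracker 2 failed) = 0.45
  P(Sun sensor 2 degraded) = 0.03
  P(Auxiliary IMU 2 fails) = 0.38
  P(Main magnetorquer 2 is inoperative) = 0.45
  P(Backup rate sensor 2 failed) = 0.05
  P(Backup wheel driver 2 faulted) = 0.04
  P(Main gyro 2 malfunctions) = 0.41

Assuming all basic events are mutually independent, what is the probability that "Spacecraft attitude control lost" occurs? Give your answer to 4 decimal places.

0.9068

P(Control loop down) [OR] = 1 − (1−0.38) × (1−0.17) = 0.485400
P(Sensor suite fails) [OR] = 1 − (1−0.10) × (1−0.21) = 0.289000
P(Momentum path fails) [AND] = 0.02 × 0.289000 = 0.005780
P(Backup chain fails) [AND] = 0.16 × 0.45 × 0.03 × 0.38 = 0.000821
P(Thruster branch lost) [AND] = 0.005780 × 0.43 × 0.000821 × 0.45 = 0.000001
P(Reaction-wheel cluster inoperative) [OR] = 1 − (1−0.35) × (1−0.30) × (1−0.26) × (1−0.000001) = 0.663300
P(Control loop 2 inoperative) [OR] = 1 − (1−0.05) × (1−0.04) = 0.088000
P(Sensor suite 2 fails) [OR] = 1 − (1−0.088000) × (1−0.41) = 0.461920
P(Spacecraft attitude control lost) [OR] = 1 − (1−0.485400) × (1−0.663300) × (1−0.461920) = 0.906769
Rounded to 4 decimal places: P(Spacecraft attitude control lost) ≈ 0.9068.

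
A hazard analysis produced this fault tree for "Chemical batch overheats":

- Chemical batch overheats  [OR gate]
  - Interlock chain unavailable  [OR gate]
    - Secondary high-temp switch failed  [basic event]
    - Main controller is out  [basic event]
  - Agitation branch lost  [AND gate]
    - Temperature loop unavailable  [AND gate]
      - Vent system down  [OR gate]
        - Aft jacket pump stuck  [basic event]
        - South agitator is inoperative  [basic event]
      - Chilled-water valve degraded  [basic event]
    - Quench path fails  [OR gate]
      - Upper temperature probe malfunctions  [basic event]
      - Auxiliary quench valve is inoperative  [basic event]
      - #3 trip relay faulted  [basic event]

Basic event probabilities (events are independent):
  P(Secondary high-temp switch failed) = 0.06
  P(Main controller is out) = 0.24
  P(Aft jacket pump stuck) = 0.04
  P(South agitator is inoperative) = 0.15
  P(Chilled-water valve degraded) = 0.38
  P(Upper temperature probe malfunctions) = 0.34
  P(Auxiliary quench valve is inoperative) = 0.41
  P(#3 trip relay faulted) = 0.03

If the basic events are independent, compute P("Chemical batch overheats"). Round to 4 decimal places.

0.3167

P(Interlock chain unavailable) [OR] = 1 − (1−0.06) × (1−0.24) = 0.285600
P(Vent system down) [OR] = 1 − (1−0.04) × (1−0.15) = 0.184000
P(Temperature loop unavailable) [AND] = 0.184000 × 0.38 = 0.069920
P(Quench path fails) [OR] = 1 − (1−0.34) × (1−0.41) × (1−0.03) = 0.622282
P(Agitation branch lost) [AND] = 0.069920 × 0.622282 = 0.043510
P(Chemical batch overheats) [OR] = 1 − (1−0.285600) × (1−0.043510) = 0.316684
Rounded to 4 decimal places: P(Chemical batch overheats) ≈ 0.3167.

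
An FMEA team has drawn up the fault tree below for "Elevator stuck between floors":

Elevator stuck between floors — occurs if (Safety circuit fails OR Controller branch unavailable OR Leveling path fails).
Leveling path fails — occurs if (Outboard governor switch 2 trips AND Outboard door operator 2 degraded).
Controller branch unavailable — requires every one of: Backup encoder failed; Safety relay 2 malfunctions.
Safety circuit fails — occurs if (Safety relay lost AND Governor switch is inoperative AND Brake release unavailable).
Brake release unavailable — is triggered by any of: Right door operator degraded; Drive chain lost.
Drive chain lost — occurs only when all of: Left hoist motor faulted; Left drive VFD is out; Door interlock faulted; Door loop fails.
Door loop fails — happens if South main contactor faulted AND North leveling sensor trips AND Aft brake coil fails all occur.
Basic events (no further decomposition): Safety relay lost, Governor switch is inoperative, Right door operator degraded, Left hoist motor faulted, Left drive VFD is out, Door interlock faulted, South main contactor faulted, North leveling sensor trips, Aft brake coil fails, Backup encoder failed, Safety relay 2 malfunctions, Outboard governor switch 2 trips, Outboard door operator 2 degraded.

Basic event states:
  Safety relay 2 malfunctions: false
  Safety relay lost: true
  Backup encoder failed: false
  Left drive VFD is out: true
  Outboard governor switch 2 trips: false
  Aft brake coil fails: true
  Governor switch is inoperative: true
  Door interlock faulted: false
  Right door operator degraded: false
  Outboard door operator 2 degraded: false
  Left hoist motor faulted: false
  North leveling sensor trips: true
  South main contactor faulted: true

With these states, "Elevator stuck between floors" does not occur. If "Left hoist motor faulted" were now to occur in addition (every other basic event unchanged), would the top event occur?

Counterfactual: set "Left hoist motor faulted" to occurred.
Door loop fails [AND]: South main contactor faulted=occurs, North leveling sensor trips=occurs, Aft brake coil fails=occurs → all inputs occur → occurs.
Drive chain lost [AND]: Left hoist motor faulted=occurs, Left drive VFD is out=occurs, Door interlock faulted=not, Door loop fails=occurs → not all inputs occur → does not occur.
Brake release unavailable [OR]: Right door operator degraded=not, Drive chain lost=not → no input occurs → does not occur.
Safety circuit fails [AND]: Safety relay lost=occurs, Governor switch is inoperative=occurs, Brake release unavailable=not → not all inputs occur → does not occur.
Controller branch unavailable [AND]: Backup encoder failed=not, Safety relay 2 malfunctions=not → not all inputs occur → does not occur.
Leveling path fails [AND]: Outboard governor switch 2 trips=not, Outboard door operator 2 degraded=not → not all inputs occur → does not occur.
Elevator stuck between floors [OR]: Safety circuit fails=not, Controller branch unavailable=not, Leveling path fails=not → no input occurs → does not occur.

No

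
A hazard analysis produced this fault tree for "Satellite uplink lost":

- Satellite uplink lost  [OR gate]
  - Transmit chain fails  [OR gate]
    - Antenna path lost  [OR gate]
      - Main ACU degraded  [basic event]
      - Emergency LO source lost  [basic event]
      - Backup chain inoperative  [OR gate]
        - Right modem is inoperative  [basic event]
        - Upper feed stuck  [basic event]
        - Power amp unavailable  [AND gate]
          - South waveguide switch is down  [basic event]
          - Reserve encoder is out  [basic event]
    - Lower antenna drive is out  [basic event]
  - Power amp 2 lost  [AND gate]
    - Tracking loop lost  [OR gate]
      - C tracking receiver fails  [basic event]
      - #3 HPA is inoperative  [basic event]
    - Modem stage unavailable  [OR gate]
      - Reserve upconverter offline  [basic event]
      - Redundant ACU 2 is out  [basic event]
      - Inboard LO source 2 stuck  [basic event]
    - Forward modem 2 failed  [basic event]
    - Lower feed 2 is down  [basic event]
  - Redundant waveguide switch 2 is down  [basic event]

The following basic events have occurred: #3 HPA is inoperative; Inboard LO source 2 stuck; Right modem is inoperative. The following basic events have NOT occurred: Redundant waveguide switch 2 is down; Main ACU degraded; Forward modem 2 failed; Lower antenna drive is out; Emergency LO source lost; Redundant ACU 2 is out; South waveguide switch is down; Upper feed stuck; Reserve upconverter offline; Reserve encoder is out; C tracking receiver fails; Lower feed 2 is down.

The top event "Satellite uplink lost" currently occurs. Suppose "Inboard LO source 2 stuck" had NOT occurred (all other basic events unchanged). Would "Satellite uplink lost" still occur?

Yes

Counterfactual: set "Inboard LO source 2 stuck" to not occurred.
Power amp unavailable [AND]: South waveguide switch is down=not, Reserve encoder is out=not → not all inputs occur → does not occur.
Backup chain inoperative [OR]: Right modem is inoperative=occurs, Upper feed stuck=not, Power amp unavailable=not → at least one input occurs → occurs.
Antenna path lost [OR]: Main ACU degraded=not, Emergency LO source lost=not, Backup chain inoperative=occurs → at least one input occurs → occurs.
Transmit chain fails [OR]: Antenna path lost=occurs, Lower antenna drive is out=not → at least one input occurs → occurs.
Tracking loop lost [OR]: C tracking receiver fails=not, #3 HPA is inoperative=occurs → at least one input occurs → occurs.
Modem stage unavailable [OR]: Reserve upconverter offline=not, Redundant ACU 2 is out=not, Inboard LO source 2 stuck=not → no input occurs → does not occur.
Power amp 2 lost [AND]: Tracking loop lost=occurs, Modem stage unavailable=not, Forward modem 2 failed=not, Lower feed 2 is down=not → not all inputs occur → does not occur.
Satellite uplink lost [OR]: Transmit chain fails=occurs, Power amp 2 lost=not, Redundant waveguide switch 2 is down=not → at least one input occurs → occurs.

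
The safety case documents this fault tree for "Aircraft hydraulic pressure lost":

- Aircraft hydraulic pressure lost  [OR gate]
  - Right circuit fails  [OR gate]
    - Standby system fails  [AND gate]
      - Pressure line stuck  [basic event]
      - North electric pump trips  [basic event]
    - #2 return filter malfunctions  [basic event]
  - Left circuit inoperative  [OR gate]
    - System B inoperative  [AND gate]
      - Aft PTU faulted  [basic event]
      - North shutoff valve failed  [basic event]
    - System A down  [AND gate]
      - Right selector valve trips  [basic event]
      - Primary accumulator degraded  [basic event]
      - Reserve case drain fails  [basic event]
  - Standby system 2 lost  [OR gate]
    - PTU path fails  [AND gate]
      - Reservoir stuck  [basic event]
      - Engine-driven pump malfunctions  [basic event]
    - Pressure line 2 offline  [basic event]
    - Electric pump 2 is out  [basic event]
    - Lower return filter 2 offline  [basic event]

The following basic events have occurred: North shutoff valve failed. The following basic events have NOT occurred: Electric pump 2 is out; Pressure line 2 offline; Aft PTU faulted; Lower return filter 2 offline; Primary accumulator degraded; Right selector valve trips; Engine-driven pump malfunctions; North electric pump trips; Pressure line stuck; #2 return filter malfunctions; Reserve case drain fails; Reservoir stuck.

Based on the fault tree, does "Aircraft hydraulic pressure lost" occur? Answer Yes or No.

No

Standby system fails [AND]: Pressure line stuck=not, North electric pump trips=not → not all inputs occur → does not occur.
Right circuit fails [OR]: Standby system fails=not, #2 return filter malfunctions=not → no input occurs → does not occur.
System B inoperative [AND]: Aft PTU faulted=not, North shutoff valve failed=occurs → not all inputs occur → does not occur.
System A down [AND]: Right selector valve trips=not, Primary accumulator degraded=not, Reserve case drain fails=not → not all inputs occur → does not occur.
Left circuit inoperative [OR]: System B inoperative=not, System A down=not → no input occurs → does not occur.
PTU path fails [AND]: Reservoir stuck=not, Engine-driven pump malfunctions=not → not all inputs occur → does not occur.
Standby system 2 lost [OR]: PTU path fails=not, Pressure line 2 offline=not, Electric pump 2 is out=not, Lower return filter 2 offline=not → no input occurs → does not occur.
Aircraft hydraulic pressure lost [OR]: Right circuit fails=not, Left circuit inoperative=not, Standby system 2 lost=not → no input occurs → does not occur.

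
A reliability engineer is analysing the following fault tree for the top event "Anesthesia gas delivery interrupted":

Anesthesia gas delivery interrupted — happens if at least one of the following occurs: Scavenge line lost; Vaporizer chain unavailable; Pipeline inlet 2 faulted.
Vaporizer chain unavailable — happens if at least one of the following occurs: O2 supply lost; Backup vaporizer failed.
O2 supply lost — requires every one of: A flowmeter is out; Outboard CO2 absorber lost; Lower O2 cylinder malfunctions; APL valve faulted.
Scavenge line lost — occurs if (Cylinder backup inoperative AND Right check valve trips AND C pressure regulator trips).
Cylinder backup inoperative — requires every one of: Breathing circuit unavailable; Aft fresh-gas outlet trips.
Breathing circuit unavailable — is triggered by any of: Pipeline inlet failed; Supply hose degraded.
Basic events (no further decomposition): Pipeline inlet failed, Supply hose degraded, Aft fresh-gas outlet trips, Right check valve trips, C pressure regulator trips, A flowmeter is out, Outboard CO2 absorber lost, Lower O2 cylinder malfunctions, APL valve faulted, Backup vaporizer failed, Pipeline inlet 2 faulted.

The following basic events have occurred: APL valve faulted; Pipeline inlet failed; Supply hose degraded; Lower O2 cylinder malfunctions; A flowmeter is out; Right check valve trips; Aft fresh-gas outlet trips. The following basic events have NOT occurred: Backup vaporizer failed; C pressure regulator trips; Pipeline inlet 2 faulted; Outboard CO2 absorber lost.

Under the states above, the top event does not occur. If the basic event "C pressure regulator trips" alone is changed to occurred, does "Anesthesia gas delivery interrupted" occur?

Counterfactual: set "C pressure regulator trips" to occurred.
Breathing circuit unavailable [OR]: Pipeline inlet failed=occurs, Supply hose degraded=occurs → at least one input occurs → occurs.
Cylinder backup inoperative [AND]: Breathing circuit unavailable=occurs, Aft fresh-gas outlet trips=occurs → all inputs occur → occurs.
Scavenge line lost [AND]: Cylinder backup inoperative=occurs, Right check valve trips=occurs, C pressure regulator trips=occurs → all inputs occur → occurs.
O2 supply lost [AND]: A flowmeter is out=occurs, Outboard CO2 absorber lost=not, Lower O2 cylinder malfunctions=occurs, APL valve faulted=occurs → not all inputs occur → does not occur.
Vaporizer chain unavailable [OR]: O2 supply lost=not, Backup vaporizer failed=not → no input occurs → does not occur.
Anesthesia gas delivery interrupted [OR]: Scavenge line lost=occurs, Vaporizer chain unavailable=not, Pipeline inlet 2 faulted=not → at least one input occurs → occurs.

Yes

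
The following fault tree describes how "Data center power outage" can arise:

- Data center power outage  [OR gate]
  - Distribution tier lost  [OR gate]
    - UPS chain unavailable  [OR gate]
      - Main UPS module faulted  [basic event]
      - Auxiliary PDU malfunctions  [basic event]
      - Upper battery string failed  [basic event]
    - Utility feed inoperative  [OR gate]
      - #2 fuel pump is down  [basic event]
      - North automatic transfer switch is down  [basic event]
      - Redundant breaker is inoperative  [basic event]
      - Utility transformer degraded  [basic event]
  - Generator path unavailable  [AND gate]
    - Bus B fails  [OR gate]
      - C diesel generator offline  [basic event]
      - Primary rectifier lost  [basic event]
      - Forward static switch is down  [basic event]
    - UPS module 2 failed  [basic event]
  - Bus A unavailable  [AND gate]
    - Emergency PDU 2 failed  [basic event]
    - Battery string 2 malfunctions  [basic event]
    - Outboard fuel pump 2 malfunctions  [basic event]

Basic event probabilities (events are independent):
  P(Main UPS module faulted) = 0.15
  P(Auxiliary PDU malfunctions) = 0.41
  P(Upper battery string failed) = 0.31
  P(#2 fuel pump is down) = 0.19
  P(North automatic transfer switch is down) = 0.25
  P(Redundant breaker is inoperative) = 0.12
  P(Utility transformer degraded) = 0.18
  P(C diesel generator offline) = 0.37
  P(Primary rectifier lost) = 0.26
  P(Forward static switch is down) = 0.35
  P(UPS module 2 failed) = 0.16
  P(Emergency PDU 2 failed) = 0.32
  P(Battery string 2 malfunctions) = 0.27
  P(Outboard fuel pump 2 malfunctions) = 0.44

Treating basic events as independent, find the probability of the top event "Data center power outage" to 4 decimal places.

P(UPS chain unavailable) [OR] = 1 − (1−0.15) × (1−0.41) × (1−0.31) = 0.653965
P(Utility feed inoperative) [OR] = 1 − (1−0.19) × (1−0.25) × (1−0.12) × (1−0.18) = 0.561628
P(Distribution tier lost) [OR] = 1 − (1−0.653965) × (1−0.561628) = 0.848308
P(Bus B fails) [OR] = 1 − (1−0.37) × (1−0.26) × (1−0.35) = 0.696970
P(Generator path unavailable) [AND] = 0.696970 × 0.16 = 0.111515
P(Bus A unavailable) [AND] = 0.32 × 0.27 × 0.44 = 0.038016
P(Data center power outage) [OR] = 1 − (1−0.848308) × (1−0.111515) × (1−0.038016) = 0.870348
Rounded to 4 decimal places: P(Data center power outage) ≈ 0.8703.

0.8703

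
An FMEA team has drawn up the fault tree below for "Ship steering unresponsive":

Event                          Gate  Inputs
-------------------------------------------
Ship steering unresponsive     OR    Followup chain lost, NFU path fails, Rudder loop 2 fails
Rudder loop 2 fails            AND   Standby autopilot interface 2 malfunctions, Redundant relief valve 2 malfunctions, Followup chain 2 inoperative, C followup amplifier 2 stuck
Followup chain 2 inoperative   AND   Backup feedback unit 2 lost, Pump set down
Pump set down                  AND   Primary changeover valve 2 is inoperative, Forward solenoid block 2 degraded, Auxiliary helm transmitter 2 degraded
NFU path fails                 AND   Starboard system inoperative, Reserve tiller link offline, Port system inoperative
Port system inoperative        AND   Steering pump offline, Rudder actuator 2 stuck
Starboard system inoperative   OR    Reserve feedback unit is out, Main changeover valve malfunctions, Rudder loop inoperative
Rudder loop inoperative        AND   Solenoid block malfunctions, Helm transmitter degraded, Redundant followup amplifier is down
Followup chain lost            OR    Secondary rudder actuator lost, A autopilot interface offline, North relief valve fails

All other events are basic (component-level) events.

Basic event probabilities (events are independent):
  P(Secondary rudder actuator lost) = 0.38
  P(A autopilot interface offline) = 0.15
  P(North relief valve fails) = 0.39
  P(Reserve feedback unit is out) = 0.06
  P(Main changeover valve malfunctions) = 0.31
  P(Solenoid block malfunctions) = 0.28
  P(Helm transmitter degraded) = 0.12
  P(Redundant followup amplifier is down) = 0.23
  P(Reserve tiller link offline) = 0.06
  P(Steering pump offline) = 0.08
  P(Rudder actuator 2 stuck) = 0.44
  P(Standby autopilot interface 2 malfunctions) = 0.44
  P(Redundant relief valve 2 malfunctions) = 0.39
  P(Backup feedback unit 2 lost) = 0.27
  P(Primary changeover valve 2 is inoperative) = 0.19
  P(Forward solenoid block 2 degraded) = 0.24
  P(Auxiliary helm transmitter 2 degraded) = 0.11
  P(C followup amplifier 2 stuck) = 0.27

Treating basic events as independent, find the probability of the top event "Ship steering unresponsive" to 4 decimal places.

P(Followup chain lost) [OR] = 1 − (1−0.38) × (1−0.15) × (1−0.39) = 0.678530
P(Rudder loop inoperative) [AND] = 0.28 × 0.12 × 0.23 = 0.007728
P(Starboard system inoperative) [OR] = 1 − (1−0.06) × (1−0.31) × (1−0.007728) = 0.356412
P(Port system inoperative) [AND] = 0.08 × 0.44 = 0.035200
P(NFU path fails) [AND] = 0.356412 × 0.06 × 0.035200 = 0.000753
P(Pump set down) [AND] = 0.19 × 0.24 × 0.11 = 0.005016
P(Followup chain 2 inoperative) [AND] = 0.27 × 0.005016 = 0.001354
P(Rudder loop 2 fails) [AND] = 0.44 × 0.39 × 0.001354 × 0.27 = 0.000063
P(Ship steering unresponsive) [OR] = 1 − (1−0.678530) × (1−0.000753) × (1−0.000063) = 0.678792
Rounded to 4 decimal places: P(Ship steering unresponsive) ≈ 0.6788.

0.6788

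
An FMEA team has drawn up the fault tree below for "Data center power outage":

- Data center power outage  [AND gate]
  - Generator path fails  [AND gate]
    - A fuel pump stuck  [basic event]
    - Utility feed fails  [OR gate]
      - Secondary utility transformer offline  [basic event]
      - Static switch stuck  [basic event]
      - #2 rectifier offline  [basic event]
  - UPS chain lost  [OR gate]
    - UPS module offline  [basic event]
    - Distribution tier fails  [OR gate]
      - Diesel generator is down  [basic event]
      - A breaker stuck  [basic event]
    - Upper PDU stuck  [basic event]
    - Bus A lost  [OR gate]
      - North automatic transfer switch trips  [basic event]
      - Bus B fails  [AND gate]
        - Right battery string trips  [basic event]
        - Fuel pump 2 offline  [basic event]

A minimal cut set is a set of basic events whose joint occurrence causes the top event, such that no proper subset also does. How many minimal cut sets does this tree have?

Utility feed fails [OR]: union of children's cut sets → 3 cut set(s).
Generator path fails [AND]: one cut set from each child combined → 1 × 3 = 3 cut set(s).
Distribution tier fails [OR]: union of children's cut sets → 2 cut set(s).
Bus B fails [AND]: one cut set from each child combined → 1 × 1 = 1 cut set(s).
Bus A lost [OR]: union of children's cut sets → 2 cut set(s).
UPS chain lost [OR]: union of children's cut sets → 6 cut set(s).
Data center power outage [AND]: one cut set from each child combined → 3 × 6 = 18 cut set(s).

18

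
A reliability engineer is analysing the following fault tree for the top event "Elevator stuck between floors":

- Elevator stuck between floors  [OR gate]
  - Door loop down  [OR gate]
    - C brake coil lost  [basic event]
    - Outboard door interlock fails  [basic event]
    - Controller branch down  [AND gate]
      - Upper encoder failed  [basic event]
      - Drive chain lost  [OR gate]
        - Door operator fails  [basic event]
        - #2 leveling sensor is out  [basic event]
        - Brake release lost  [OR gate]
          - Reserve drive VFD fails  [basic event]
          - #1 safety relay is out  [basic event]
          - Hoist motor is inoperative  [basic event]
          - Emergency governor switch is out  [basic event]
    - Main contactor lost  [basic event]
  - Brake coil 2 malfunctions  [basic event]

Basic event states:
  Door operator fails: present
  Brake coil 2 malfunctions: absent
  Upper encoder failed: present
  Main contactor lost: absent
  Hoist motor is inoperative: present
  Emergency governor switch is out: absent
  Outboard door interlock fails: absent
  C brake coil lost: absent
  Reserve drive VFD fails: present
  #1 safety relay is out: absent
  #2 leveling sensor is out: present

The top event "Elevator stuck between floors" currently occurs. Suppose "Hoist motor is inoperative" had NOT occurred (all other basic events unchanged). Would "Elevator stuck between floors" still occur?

Counterfactual: set "Hoist motor is inoperative" to not occurred.
Brake release lost [OR]: Reserve drive VFD fails=occurs, #1 safety relay is out=not, Hoist motor is inoperative=not, Emergency governor switch is out=not → at least one input occurs → occurs.
Drive chain lost [OR]: Door operator fails=occurs, #2 leveling sensor is out=occurs, Brake release lost=occurs → at least one input occurs → occurs.
Controller branch down [AND]: Upper encoder failed=occurs, Drive chain lost=occurs → all inputs occur → occurs.
Door loop down [OR]: C brake coil lost=not, Outboard door interlock fails=not, Controller branch down=occurs, Main contactor lost=not → at least one input occurs → occurs.
Elevator stuck between floors [OR]: Door loop down=occurs, Brake coil 2 malfunctions=not → at least one input occurs → occurs.

Yes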